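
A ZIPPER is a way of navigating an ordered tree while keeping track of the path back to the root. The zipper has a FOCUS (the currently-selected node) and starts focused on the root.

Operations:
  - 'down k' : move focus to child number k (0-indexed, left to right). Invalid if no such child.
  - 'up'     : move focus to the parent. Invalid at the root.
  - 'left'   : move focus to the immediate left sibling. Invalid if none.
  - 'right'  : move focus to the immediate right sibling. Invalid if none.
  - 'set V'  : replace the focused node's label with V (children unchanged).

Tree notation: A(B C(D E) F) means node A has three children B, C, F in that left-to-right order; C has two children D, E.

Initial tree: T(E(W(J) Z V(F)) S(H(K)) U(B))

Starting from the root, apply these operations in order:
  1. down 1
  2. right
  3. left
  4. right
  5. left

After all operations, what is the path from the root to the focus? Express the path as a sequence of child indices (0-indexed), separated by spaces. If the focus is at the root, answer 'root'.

Answer: 1

Derivation:
Step 1 (down 1): focus=S path=1 depth=1 children=['H'] left=['E'] right=['U'] parent=T
Step 2 (right): focus=U path=2 depth=1 children=['B'] left=['E', 'S'] right=[] parent=T
Step 3 (left): focus=S path=1 depth=1 children=['H'] left=['E'] right=['U'] parent=T
Step 4 (right): focus=U path=2 depth=1 children=['B'] left=['E', 'S'] right=[] parent=T
Step 5 (left): focus=S path=1 depth=1 children=['H'] left=['E'] right=['U'] parent=T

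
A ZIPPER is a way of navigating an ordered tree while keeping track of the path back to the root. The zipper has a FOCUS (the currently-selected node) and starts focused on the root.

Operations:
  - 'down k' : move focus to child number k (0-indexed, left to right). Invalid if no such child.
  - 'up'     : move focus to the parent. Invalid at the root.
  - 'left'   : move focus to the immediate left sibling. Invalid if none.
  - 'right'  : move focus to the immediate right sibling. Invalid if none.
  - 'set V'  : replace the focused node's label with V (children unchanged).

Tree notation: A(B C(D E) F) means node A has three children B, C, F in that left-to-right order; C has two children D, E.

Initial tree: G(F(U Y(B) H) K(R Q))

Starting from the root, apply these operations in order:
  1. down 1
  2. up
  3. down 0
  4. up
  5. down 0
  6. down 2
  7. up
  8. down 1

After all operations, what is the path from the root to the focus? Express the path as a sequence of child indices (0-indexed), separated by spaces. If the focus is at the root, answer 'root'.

Step 1 (down 1): focus=K path=1 depth=1 children=['R', 'Q'] left=['F'] right=[] parent=G
Step 2 (up): focus=G path=root depth=0 children=['F', 'K'] (at root)
Step 3 (down 0): focus=F path=0 depth=1 children=['U', 'Y', 'H'] left=[] right=['K'] parent=G
Step 4 (up): focus=G path=root depth=0 children=['F', 'K'] (at root)
Step 5 (down 0): focus=F path=0 depth=1 children=['U', 'Y', 'H'] left=[] right=['K'] parent=G
Step 6 (down 2): focus=H path=0/2 depth=2 children=[] left=['U', 'Y'] right=[] parent=F
Step 7 (up): focus=F path=0 depth=1 children=['U', 'Y', 'H'] left=[] right=['K'] parent=G
Step 8 (down 1): focus=Y path=0/1 depth=2 children=['B'] left=['U'] right=['H'] parent=F

Answer: 0 1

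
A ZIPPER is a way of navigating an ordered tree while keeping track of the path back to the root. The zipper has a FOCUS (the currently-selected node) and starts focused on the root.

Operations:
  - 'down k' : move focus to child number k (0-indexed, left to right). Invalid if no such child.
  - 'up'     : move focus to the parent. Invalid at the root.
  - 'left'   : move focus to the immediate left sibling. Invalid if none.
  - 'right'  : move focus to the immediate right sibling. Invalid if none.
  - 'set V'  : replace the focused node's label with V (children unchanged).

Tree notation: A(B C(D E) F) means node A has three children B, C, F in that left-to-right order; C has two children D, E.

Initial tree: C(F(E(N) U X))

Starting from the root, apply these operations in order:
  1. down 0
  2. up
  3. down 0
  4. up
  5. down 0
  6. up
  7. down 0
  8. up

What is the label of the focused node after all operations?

Answer: C

Derivation:
Step 1 (down 0): focus=F path=0 depth=1 children=['E', 'U', 'X'] left=[] right=[] parent=C
Step 2 (up): focus=C path=root depth=0 children=['F'] (at root)
Step 3 (down 0): focus=F path=0 depth=1 children=['E', 'U', 'X'] left=[] right=[] parent=C
Step 4 (up): focus=C path=root depth=0 children=['F'] (at root)
Step 5 (down 0): focus=F path=0 depth=1 children=['E', 'U', 'X'] left=[] right=[] parent=C
Step 6 (up): focus=C path=root depth=0 children=['F'] (at root)
Step 7 (down 0): focus=F path=0 depth=1 children=['E', 'U', 'X'] left=[] right=[] parent=C
Step 8 (up): focus=C path=root depth=0 children=['F'] (at root)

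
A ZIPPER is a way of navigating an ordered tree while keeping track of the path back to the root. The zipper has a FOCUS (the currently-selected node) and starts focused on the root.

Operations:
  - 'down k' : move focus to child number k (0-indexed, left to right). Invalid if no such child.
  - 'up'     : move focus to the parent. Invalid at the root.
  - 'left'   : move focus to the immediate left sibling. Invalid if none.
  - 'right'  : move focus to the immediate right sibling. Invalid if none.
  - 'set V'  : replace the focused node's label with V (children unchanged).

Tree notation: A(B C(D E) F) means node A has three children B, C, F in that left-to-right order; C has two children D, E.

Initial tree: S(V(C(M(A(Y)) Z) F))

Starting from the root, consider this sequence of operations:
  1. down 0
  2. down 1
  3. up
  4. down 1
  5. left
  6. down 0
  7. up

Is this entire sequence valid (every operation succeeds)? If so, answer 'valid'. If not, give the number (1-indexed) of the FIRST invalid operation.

Step 1 (down 0): focus=V path=0 depth=1 children=['C', 'F'] left=[] right=[] parent=S
Step 2 (down 1): focus=F path=0/1 depth=2 children=[] left=['C'] right=[] parent=V
Step 3 (up): focus=V path=0 depth=1 children=['C', 'F'] left=[] right=[] parent=S
Step 4 (down 1): focus=F path=0/1 depth=2 children=[] left=['C'] right=[] parent=V
Step 5 (left): focus=C path=0/0 depth=2 children=['M', 'Z'] left=[] right=['F'] parent=V
Step 6 (down 0): focus=M path=0/0/0 depth=3 children=['A'] left=[] right=['Z'] parent=C
Step 7 (up): focus=C path=0/0 depth=2 children=['M', 'Z'] left=[] right=['F'] parent=V

Answer: valid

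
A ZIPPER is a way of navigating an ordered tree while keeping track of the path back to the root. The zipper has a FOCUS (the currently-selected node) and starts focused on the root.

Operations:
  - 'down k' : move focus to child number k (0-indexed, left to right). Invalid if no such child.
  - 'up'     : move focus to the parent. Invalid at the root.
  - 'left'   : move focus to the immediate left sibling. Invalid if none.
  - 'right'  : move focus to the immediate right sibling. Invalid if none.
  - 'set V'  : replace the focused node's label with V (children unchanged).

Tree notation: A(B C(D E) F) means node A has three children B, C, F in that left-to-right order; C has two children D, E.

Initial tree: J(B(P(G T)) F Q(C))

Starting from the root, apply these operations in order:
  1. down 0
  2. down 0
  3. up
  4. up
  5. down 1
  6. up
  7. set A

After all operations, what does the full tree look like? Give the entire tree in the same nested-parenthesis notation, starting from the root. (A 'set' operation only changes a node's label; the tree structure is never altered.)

Answer: A(B(P(G T)) F Q(C))

Derivation:
Step 1 (down 0): focus=B path=0 depth=1 children=['P'] left=[] right=['F', 'Q'] parent=J
Step 2 (down 0): focus=P path=0/0 depth=2 children=['G', 'T'] left=[] right=[] parent=B
Step 3 (up): focus=B path=0 depth=1 children=['P'] left=[] right=['F', 'Q'] parent=J
Step 4 (up): focus=J path=root depth=0 children=['B', 'F', 'Q'] (at root)
Step 5 (down 1): focus=F path=1 depth=1 children=[] left=['B'] right=['Q'] parent=J
Step 6 (up): focus=J path=root depth=0 children=['B', 'F', 'Q'] (at root)
Step 7 (set A): focus=A path=root depth=0 children=['B', 'F', 'Q'] (at root)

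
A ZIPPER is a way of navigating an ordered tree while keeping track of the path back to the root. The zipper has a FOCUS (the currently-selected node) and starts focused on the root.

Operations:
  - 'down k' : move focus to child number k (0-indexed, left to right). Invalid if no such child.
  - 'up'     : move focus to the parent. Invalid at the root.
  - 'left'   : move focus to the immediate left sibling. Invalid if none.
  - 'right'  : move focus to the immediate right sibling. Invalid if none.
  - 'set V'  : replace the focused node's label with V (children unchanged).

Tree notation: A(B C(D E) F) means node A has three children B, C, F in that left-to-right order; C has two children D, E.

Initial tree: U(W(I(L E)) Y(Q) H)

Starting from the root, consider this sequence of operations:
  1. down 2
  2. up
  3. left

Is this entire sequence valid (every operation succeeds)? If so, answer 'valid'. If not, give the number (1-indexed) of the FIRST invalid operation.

Answer: 3

Derivation:
Step 1 (down 2): focus=H path=2 depth=1 children=[] left=['W', 'Y'] right=[] parent=U
Step 2 (up): focus=U path=root depth=0 children=['W', 'Y', 'H'] (at root)
Step 3 (left): INVALID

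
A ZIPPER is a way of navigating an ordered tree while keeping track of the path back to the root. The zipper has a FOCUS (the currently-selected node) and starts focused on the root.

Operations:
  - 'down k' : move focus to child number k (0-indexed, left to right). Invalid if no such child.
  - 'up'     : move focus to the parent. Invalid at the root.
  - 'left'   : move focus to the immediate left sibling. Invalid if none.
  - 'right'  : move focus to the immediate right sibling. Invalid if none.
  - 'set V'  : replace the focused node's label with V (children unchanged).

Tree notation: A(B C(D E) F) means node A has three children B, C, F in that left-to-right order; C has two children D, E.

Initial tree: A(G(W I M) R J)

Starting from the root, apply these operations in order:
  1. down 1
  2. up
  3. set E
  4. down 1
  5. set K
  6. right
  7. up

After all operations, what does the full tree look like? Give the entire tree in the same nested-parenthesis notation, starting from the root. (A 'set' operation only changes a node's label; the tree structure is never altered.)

Step 1 (down 1): focus=R path=1 depth=1 children=[] left=['G'] right=['J'] parent=A
Step 2 (up): focus=A path=root depth=0 children=['G', 'R', 'J'] (at root)
Step 3 (set E): focus=E path=root depth=0 children=['G', 'R', 'J'] (at root)
Step 4 (down 1): focus=R path=1 depth=1 children=[] left=['G'] right=['J'] parent=E
Step 5 (set K): focus=K path=1 depth=1 children=[] left=['G'] right=['J'] parent=E
Step 6 (right): focus=J path=2 depth=1 children=[] left=['G', 'K'] right=[] parent=E
Step 7 (up): focus=E path=root depth=0 children=['G', 'K', 'J'] (at root)

Answer: E(G(W I M) K J)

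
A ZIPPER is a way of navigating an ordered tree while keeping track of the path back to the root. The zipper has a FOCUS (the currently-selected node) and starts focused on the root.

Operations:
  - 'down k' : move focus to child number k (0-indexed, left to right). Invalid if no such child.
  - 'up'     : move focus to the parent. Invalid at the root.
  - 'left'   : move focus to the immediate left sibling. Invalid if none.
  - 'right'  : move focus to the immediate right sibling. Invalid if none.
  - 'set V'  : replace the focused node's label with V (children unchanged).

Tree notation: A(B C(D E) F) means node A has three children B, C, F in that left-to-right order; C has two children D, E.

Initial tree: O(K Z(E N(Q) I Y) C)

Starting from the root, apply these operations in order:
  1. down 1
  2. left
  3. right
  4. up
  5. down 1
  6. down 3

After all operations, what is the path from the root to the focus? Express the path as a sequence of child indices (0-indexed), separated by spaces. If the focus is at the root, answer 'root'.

Answer: 1 3

Derivation:
Step 1 (down 1): focus=Z path=1 depth=1 children=['E', 'N', 'I', 'Y'] left=['K'] right=['C'] parent=O
Step 2 (left): focus=K path=0 depth=1 children=[] left=[] right=['Z', 'C'] parent=O
Step 3 (right): focus=Z path=1 depth=1 children=['E', 'N', 'I', 'Y'] left=['K'] right=['C'] parent=O
Step 4 (up): focus=O path=root depth=0 children=['K', 'Z', 'C'] (at root)
Step 5 (down 1): focus=Z path=1 depth=1 children=['E', 'N', 'I', 'Y'] left=['K'] right=['C'] parent=O
Step 6 (down 3): focus=Y path=1/3 depth=2 children=[] left=['E', 'N', 'I'] right=[] parent=Z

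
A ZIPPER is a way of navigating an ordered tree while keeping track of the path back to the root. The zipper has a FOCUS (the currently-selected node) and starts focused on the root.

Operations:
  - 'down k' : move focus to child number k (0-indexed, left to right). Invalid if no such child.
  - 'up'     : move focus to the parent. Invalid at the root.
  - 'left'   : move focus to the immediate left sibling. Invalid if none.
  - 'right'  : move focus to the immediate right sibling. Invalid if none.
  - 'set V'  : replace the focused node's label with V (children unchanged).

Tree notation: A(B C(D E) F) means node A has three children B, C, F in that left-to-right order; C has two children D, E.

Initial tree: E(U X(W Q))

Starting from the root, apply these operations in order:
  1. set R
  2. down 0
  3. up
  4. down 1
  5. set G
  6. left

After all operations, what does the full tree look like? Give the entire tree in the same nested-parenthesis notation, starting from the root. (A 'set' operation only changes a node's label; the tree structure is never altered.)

Answer: R(U G(W Q))

Derivation:
Step 1 (set R): focus=R path=root depth=0 children=['U', 'X'] (at root)
Step 2 (down 0): focus=U path=0 depth=1 children=[] left=[] right=['X'] parent=R
Step 3 (up): focus=R path=root depth=0 children=['U', 'X'] (at root)
Step 4 (down 1): focus=X path=1 depth=1 children=['W', 'Q'] left=['U'] right=[] parent=R
Step 5 (set G): focus=G path=1 depth=1 children=['W', 'Q'] left=['U'] right=[] parent=R
Step 6 (left): focus=U path=0 depth=1 children=[] left=[] right=['G'] parent=R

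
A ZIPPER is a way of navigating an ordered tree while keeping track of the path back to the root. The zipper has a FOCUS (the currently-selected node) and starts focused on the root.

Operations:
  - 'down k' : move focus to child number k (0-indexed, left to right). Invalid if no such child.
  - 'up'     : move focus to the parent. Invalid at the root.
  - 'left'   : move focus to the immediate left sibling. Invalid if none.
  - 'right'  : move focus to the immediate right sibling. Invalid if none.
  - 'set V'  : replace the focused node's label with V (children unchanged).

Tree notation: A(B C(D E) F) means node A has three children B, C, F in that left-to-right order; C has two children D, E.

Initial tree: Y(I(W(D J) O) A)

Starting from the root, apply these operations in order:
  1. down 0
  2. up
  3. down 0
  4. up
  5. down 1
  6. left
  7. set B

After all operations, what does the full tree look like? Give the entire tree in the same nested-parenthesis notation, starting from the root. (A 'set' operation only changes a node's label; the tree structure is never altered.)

Answer: Y(B(W(D J) O) A)

Derivation:
Step 1 (down 0): focus=I path=0 depth=1 children=['W', 'O'] left=[] right=['A'] parent=Y
Step 2 (up): focus=Y path=root depth=0 children=['I', 'A'] (at root)
Step 3 (down 0): focus=I path=0 depth=1 children=['W', 'O'] left=[] right=['A'] parent=Y
Step 4 (up): focus=Y path=root depth=0 children=['I', 'A'] (at root)
Step 5 (down 1): focus=A path=1 depth=1 children=[] left=['I'] right=[] parent=Y
Step 6 (left): focus=I path=0 depth=1 children=['W', 'O'] left=[] right=['A'] parent=Y
Step 7 (set B): focus=B path=0 depth=1 children=['W', 'O'] left=[] right=['A'] parent=Y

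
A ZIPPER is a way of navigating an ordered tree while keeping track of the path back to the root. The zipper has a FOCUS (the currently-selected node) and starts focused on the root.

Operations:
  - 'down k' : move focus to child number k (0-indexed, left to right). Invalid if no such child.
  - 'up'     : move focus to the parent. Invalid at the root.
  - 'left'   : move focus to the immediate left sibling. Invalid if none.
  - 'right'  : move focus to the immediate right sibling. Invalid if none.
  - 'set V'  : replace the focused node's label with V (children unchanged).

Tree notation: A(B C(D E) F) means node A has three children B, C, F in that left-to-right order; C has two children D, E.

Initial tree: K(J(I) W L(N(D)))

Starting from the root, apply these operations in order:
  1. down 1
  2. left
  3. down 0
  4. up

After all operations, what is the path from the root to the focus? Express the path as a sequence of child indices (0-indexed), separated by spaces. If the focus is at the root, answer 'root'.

Step 1 (down 1): focus=W path=1 depth=1 children=[] left=['J'] right=['L'] parent=K
Step 2 (left): focus=J path=0 depth=1 children=['I'] left=[] right=['W', 'L'] parent=K
Step 3 (down 0): focus=I path=0/0 depth=2 children=[] left=[] right=[] parent=J
Step 4 (up): focus=J path=0 depth=1 children=['I'] left=[] right=['W', 'L'] parent=K

Answer: 0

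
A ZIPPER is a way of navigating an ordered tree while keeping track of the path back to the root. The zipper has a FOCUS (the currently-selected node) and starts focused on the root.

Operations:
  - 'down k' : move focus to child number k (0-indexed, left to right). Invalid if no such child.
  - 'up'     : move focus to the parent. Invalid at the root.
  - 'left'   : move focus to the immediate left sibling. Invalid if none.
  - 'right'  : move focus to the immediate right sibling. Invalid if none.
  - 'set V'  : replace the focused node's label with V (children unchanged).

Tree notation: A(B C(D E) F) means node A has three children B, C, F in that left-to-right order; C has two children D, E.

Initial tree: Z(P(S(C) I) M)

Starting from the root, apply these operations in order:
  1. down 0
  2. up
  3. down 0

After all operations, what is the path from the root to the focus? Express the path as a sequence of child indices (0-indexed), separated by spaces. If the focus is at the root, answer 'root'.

Step 1 (down 0): focus=P path=0 depth=1 children=['S', 'I'] left=[] right=['M'] parent=Z
Step 2 (up): focus=Z path=root depth=0 children=['P', 'M'] (at root)
Step 3 (down 0): focus=P path=0 depth=1 children=['S', 'I'] left=[] right=['M'] parent=Z

Answer: 0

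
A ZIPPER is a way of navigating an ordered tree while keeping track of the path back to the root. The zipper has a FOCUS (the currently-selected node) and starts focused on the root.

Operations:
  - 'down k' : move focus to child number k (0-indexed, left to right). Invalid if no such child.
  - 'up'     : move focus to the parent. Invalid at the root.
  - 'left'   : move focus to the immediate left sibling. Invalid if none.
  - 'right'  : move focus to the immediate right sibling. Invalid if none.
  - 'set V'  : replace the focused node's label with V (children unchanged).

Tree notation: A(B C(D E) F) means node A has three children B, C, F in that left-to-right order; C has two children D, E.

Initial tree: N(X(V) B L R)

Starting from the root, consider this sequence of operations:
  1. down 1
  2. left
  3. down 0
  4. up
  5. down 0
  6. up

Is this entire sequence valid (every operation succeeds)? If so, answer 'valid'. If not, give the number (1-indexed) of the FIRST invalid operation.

Answer: valid

Derivation:
Step 1 (down 1): focus=B path=1 depth=1 children=[] left=['X'] right=['L', 'R'] parent=N
Step 2 (left): focus=X path=0 depth=1 children=['V'] left=[] right=['B', 'L', 'R'] parent=N
Step 3 (down 0): focus=V path=0/0 depth=2 children=[] left=[] right=[] parent=X
Step 4 (up): focus=X path=0 depth=1 children=['V'] left=[] right=['B', 'L', 'R'] parent=N
Step 5 (down 0): focus=V path=0/0 depth=2 children=[] left=[] right=[] parent=X
Step 6 (up): focus=X path=0 depth=1 children=['V'] left=[] right=['B', 'L', 'R'] parent=N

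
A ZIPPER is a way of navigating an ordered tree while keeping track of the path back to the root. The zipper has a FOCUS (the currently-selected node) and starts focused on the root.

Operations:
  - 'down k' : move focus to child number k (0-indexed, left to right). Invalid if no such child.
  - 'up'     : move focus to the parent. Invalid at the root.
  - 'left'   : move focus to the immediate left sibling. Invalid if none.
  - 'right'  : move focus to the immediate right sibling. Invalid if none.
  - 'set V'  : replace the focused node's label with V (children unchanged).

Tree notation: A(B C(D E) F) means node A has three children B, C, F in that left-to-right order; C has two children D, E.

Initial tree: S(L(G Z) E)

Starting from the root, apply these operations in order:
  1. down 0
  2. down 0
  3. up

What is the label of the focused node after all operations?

Answer: L

Derivation:
Step 1 (down 0): focus=L path=0 depth=1 children=['G', 'Z'] left=[] right=['E'] parent=S
Step 2 (down 0): focus=G path=0/0 depth=2 children=[] left=[] right=['Z'] parent=L
Step 3 (up): focus=L path=0 depth=1 children=['G', 'Z'] left=[] right=['E'] parent=S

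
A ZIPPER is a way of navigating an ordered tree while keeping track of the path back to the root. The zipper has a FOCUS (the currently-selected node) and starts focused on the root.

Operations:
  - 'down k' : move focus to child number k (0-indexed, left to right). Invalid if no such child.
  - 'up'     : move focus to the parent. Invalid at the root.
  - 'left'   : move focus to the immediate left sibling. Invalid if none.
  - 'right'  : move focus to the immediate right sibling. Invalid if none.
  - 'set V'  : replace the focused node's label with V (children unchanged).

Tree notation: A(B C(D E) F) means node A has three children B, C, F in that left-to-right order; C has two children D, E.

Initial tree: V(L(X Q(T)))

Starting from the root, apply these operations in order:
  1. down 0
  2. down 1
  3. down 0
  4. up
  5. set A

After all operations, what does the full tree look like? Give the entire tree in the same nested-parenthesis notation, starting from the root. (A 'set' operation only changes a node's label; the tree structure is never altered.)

Step 1 (down 0): focus=L path=0 depth=1 children=['X', 'Q'] left=[] right=[] parent=V
Step 2 (down 1): focus=Q path=0/1 depth=2 children=['T'] left=['X'] right=[] parent=L
Step 3 (down 0): focus=T path=0/1/0 depth=3 children=[] left=[] right=[] parent=Q
Step 4 (up): focus=Q path=0/1 depth=2 children=['T'] left=['X'] right=[] parent=L
Step 5 (set A): focus=A path=0/1 depth=2 children=['T'] left=['X'] right=[] parent=L

Answer: V(L(X A(T)))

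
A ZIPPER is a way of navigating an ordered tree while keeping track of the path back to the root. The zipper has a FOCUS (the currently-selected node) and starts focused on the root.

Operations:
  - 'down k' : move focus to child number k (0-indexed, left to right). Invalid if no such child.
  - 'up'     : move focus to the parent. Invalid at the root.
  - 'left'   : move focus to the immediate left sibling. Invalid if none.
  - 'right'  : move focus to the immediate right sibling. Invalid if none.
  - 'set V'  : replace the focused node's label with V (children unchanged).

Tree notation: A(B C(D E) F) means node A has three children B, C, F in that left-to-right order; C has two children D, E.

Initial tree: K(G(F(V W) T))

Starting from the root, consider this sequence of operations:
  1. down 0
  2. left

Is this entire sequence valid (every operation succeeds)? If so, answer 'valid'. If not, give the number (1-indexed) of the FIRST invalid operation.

Step 1 (down 0): focus=G path=0 depth=1 children=['F', 'T'] left=[] right=[] parent=K
Step 2 (left): INVALID

Answer: 2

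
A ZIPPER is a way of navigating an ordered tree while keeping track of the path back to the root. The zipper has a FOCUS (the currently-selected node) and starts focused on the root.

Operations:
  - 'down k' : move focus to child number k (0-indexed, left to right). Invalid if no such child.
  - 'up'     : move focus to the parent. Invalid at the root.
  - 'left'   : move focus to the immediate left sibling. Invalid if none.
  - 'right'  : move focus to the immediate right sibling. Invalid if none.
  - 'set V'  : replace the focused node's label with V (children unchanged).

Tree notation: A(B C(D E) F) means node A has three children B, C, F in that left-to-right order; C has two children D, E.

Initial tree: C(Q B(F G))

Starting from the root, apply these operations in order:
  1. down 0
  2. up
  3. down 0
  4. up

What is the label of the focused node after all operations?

Answer: C

Derivation:
Step 1 (down 0): focus=Q path=0 depth=1 children=[] left=[] right=['B'] parent=C
Step 2 (up): focus=C path=root depth=0 children=['Q', 'B'] (at root)
Step 3 (down 0): focus=Q path=0 depth=1 children=[] left=[] right=['B'] parent=C
Step 4 (up): focus=C path=root depth=0 children=['Q', 'B'] (at root)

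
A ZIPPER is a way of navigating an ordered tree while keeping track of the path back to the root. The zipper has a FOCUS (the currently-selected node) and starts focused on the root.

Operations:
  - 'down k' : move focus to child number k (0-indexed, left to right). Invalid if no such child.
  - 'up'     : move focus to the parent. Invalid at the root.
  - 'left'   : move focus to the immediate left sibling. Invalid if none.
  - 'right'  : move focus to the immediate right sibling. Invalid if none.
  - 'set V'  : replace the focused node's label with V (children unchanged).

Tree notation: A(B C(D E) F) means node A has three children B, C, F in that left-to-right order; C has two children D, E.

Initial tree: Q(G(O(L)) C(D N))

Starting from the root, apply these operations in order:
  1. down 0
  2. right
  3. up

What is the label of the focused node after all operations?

Answer: Q

Derivation:
Step 1 (down 0): focus=G path=0 depth=1 children=['O'] left=[] right=['C'] parent=Q
Step 2 (right): focus=C path=1 depth=1 children=['D', 'N'] left=['G'] right=[] parent=Q
Step 3 (up): focus=Q path=root depth=0 children=['G', 'C'] (at root)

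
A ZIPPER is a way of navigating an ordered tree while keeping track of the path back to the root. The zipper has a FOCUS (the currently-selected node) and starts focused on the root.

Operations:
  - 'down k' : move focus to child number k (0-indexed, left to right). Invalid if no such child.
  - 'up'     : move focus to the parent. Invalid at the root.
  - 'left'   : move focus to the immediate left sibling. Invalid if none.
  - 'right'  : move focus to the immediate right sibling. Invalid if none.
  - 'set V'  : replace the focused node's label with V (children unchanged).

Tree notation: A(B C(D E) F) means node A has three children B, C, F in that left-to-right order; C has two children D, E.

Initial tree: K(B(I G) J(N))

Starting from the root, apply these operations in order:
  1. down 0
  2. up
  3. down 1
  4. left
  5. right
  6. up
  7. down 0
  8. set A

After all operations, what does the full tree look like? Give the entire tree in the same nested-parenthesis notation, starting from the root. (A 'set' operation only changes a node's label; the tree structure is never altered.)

Answer: K(A(I G) J(N))

Derivation:
Step 1 (down 0): focus=B path=0 depth=1 children=['I', 'G'] left=[] right=['J'] parent=K
Step 2 (up): focus=K path=root depth=0 children=['B', 'J'] (at root)
Step 3 (down 1): focus=J path=1 depth=1 children=['N'] left=['B'] right=[] parent=K
Step 4 (left): focus=B path=0 depth=1 children=['I', 'G'] left=[] right=['J'] parent=K
Step 5 (right): focus=J path=1 depth=1 children=['N'] left=['B'] right=[] parent=K
Step 6 (up): focus=K path=root depth=0 children=['B', 'J'] (at root)
Step 7 (down 0): focus=B path=0 depth=1 children=['I', 'G'] left=[] right=['J'] parent=K
Step 8 (set A): focus=A path=0 depth=1 children=['I', 'G'] left=[] right=['J'] parent=K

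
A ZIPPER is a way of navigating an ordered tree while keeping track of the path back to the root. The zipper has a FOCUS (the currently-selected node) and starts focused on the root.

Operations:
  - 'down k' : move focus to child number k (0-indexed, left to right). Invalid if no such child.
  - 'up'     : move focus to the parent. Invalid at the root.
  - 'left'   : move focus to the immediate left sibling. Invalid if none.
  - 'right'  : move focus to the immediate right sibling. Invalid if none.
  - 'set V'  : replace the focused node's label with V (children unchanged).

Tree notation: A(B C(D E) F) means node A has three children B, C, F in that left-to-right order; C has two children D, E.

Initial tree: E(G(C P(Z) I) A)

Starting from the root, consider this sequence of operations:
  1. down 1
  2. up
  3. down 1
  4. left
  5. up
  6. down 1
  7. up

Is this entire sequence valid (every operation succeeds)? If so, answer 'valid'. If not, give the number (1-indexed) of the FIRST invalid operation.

Answer: valid

Derivation:
Step 1 (down 1): focus=A path=1 depth=1 children=[] left=['G'] right=[] parent=E
Step 2 (up): focus=E path=root depth=0 children=['G', 'A'] (at root)
Step 3 (down 1): focus=A path=1 depth=1 children=[] left=['G'] right=[] parent=E
Step 4 (left): focus=G path=0 depth=1 children=['C', 'P', 'I'] left=[] right=['A'] parent=E
Step 5 (up): focus=E path=root depth=0 children=['G', 'A'] (at root)
Step 6 (down 1): focus=A path=1 depth=1 children=[] left=['G'] right=[] parent=E
Step 7 (up): focus=E path=root depth=0 children=['G', 'A'] (at root)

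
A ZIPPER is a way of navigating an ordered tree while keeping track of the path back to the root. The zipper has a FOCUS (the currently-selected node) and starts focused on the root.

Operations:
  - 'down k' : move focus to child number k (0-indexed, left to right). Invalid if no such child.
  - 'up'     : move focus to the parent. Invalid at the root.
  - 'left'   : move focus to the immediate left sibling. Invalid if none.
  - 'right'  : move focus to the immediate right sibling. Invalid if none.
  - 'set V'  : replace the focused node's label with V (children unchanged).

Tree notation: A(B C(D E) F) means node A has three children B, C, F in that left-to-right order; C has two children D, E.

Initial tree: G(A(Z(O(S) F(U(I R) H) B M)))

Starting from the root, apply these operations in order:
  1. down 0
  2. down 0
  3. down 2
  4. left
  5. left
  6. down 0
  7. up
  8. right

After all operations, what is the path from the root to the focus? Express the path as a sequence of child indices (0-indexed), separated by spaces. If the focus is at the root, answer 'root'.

Step 1 (down 0): focus=A path=0 depth=1 children=['Z'] left=[] right=[] parent=G
Step 2 (down 0): focus=Z path=0/0 depth=2 children=['O', 'F', 'B', 'M'] left=[] right=[] parent=A
Step 3 (down 2): focus=B path=0/0/2 depth=3 children=[] left=['O', 'F'] right=['M'] parent=Z
Step 4 (left): focus=F path=0/0/1 depth=3 children=['U', 'H'] left=['O'] right=['B', 'M'] parent=Z
Step 5 (left): focus=O path=0/0/0 depth=3 children=['S'] left=[] right=['F', 'B', 'M'] parent=Z
Step 6 (down 0): focus=S path=0/0/0/0 depth=4 children=[] left=[] right=[] parent=O
Step 7 (up): focus=O path=0/0/0 depth=3 children=['S'] left=[] right=['F', 'B', 'M'] parent=Z
Step 8 (right): focus=F path=0/0/1 depth=3 children=['U', 'H'] left=['O'] right=['B', 'M'] parent=Z

Answer: 0 0 1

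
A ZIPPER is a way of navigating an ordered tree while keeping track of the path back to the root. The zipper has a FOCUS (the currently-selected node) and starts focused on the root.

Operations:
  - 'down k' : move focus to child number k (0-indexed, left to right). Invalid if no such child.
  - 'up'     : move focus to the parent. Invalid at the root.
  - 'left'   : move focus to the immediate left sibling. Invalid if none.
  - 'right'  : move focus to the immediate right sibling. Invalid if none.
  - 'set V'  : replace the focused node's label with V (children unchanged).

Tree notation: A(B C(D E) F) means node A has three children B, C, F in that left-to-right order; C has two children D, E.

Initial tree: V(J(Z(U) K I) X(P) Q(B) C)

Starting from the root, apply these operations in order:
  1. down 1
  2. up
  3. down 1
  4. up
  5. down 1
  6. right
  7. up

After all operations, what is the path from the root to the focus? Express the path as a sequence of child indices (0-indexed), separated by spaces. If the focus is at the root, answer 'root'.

Step 1 (down 1): focus=X path=1 depth=1 children=['P'] left=['J'] right=['Q', 'C'] parent=V
Step 2 (up): focus=V path=root depth=0 children=['J', 'X', 'Q', 'C'] (at root)
Step 3 (down 1): focus=X path=1 depth=1 children=['P'] left=['J'] right=['Q', 'C'] parent=V
Step 4 (up): focus=V path=root depth=0 children=['J', 'X', 'Q', 'C'] (at root)
Step 5 (down 1): focus=X path=1 depth=1 children=['P'] left=['J'] right=['Q', 'C'] parent=V
Step 6 (right): focus=Q path=2 depth=1 children=['B'] left=['J', 'X'] right=['C'] parent=V
Step 7 (up): focus=V path=root depth=0 children=['J', 'X', 'Q', 'C'] (at root)

Answer: root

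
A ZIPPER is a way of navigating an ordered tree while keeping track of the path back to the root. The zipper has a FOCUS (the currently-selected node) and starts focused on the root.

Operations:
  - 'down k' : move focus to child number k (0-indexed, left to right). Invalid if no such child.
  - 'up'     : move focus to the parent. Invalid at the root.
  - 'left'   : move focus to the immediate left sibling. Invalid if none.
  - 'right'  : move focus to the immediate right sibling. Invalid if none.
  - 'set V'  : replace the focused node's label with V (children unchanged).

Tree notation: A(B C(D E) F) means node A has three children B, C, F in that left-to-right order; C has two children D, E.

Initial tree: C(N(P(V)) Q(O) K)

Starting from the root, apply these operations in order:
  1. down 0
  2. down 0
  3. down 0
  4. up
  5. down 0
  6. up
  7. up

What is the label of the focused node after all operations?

Step 1 (down 0): focus=N path=0 depth=1 children=['P'] left=[] right=['Q', 'K'] parent=C
Step 2 (down 0): focus=P path=0/0 depth=2 children=['V'] left=[] right=[] parent=N
Step 3 (down 0): focus=V path=0/0/0 depth=3 children=[] left=[] right=[] parent=P
Step 4 (up): focus=P path=0/0 depth=2 children=['V'] left=[] right=[] parent=N
Step 5 (down 0): focus=V path=0/0/0 depth=3 children=[] left=[] right=[] parent=P
Step 6 (up): focus=P path=0/0 depth=2 children=['V'] left=[] right=[] parent=N
Step 7 (up): focus=N path=0 depth=1 children=['P'] left=[] right=['Q', 'K'] parent=C

Answer: N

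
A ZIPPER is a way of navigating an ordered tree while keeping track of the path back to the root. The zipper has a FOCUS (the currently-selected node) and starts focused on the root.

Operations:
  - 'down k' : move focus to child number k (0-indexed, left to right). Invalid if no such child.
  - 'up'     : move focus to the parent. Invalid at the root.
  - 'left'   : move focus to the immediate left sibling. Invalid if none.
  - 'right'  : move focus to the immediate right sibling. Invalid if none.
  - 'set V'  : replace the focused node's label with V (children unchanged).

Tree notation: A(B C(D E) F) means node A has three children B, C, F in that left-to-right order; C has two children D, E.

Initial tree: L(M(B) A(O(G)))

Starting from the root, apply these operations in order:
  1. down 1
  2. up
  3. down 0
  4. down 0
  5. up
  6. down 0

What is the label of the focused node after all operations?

Step 1 (down 1): focus=A path=1 depth=1 children=['O'] left=['M'] right=[] parent=L
Step 2 (up): focus=L path=root depth=0 children=['M', 'A'] (at root)
Step 3 (down 0): focus=M path=0 depth=1 children=['B'] left=[] right=['A'] parent=L
Step 4 (down 0): focus=B path=0/0 depth=2 children=[] left=[] right=[] parent=M
Step 5 (up): focus=M path=0 depth=1 children=['B'] left=[] right=['A'] parent=L
Step 6 (down 0): focus=B path=0/0 depth=2 children=[] left=[] right=[] parent=M

Answer: B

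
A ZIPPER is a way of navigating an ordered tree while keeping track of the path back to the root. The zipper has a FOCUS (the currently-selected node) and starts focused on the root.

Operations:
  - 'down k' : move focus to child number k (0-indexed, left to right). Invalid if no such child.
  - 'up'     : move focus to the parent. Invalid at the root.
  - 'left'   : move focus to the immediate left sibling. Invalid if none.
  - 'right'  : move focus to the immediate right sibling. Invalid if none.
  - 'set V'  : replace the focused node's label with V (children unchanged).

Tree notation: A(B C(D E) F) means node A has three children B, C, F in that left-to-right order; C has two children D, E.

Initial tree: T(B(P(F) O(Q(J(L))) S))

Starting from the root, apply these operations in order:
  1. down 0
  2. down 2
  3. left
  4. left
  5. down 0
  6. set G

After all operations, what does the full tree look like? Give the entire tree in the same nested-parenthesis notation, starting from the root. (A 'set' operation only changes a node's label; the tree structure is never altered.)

Step 1 (down 0): focus=B path=0 depth=1 children=['P', 'O', 'S'] left=[] right=[] parent=T
Step 2 (down 2): focus=S path=0/2 depth=2 children=[] left=['P', 'O'] right=[] parent=B
Step 3 (left): focus=O path=0/1 depth=2 children=['Q'] left=['P'] right=['S'] parent=B
Step 4 (left): focus=P path=0/0 depth=2 children=['F'] left=[] right=['O', 'S'] parent=B
Step 5 (down 0): focus=F path=0/0/0 depth=3 children=[] left=[] right=[] parent=P
Step 6 (set G): focus=G path=0/0/0 depth=3 children=[] left=[] right=[] parent=P

Answer: T(B(P(G) O(Q(J(L))) S))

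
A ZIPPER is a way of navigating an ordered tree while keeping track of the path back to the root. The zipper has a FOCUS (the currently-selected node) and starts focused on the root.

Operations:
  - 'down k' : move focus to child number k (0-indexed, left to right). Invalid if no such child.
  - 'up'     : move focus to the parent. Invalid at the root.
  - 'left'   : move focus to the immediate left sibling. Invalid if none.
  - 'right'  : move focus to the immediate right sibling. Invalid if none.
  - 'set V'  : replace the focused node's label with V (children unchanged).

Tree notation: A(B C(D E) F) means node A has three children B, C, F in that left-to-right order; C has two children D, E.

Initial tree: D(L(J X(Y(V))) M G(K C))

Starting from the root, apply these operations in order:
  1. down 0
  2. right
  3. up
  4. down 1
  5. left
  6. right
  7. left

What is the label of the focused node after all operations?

Step 1 (down 0): focus=L path=0 depth=1 children=['J', 'X'] left=[] right=['M', 'G'] parent=D
Step 2 (right): focus=M path=1 depth=1 children=[] left=['L'] right=['G'] parent=D
Step 3 (up): focus=D path=root depth=0 children=['L', 'M', 'G'] (at root)
Step 4 (down 1): focus=M path=1 depth=1 children=[] left=['L'] right=['G'] parent=D
Step 5 (left): focus=L path=0 depth=1 children=['J', 'X'] left=[] right=['M', 'G'] parent=D
Step 6 (right): focus=M path=1 depth=1 children=[] left=['L'] right=['G'] parent=D
Step 7 (left): focus=L path=0 depth=1 children=['J', 'X'] left=[] right=['M', 'G'] parent=D

Answer: L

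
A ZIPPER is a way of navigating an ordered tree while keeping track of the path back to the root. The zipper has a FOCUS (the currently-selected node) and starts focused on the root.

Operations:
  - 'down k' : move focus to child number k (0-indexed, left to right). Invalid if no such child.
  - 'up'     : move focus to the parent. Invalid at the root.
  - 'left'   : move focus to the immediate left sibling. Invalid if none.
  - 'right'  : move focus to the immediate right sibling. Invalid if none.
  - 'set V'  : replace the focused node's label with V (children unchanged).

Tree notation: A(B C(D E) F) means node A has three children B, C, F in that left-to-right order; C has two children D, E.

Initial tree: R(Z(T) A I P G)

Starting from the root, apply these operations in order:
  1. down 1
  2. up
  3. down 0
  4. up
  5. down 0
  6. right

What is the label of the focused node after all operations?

Answer: A

Derivation:
Step 1 (down 1): focus=A path=1 depth=1 children=[] left=['Z'] right=['I', 'P', 'G'] parent=R
Step 2 (up): focus=R path=root depth=0 children=['Z', 'A', 'I', 'P', 'G'] (at root)
Step 3 (down 0): focus=Z path=0 depth=1 children=['T'] left=[] right=['A', 'I', 'P', 'G'] parent=R
Step 4 (up): focus=R path=root depth=0 children=['Z', 'A', 'I', 'P', 'G'] (at root)
Step 5 (down 0): focus=Z path=0 depth=1 children=['T'] left=[] right=['A', 'I', 'P', 'G'] parent=R
Step 6 (right): focus=A path=1 depth=1 children=[] left=['Z'] right=['I', 'P', 'G'] parent=R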